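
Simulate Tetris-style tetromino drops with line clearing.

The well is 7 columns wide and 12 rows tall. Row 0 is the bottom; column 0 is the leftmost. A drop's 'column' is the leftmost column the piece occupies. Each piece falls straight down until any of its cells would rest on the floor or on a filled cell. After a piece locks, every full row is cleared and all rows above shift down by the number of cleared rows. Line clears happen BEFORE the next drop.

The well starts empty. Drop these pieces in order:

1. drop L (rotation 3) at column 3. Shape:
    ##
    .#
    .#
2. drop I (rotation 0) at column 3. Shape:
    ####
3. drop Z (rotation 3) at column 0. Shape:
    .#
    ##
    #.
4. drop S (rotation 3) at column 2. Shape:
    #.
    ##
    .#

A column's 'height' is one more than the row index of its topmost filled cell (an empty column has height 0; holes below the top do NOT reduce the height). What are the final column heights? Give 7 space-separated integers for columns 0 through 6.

Drop 1: L rot3 at col 3 lands with bottom-row=0; cleared 0 line(s) (total 0); column heights now [0 0 0 3 3 0 0], max=3
Drop 2: I rot0 at col 3 lands with bottom-row=3; cleared 0 line(s) (total 0); column heights now [0 0 0 4 4 4 4], max=4
Drop 3: Z rot3 at col 0 lands with bottom-row=0; cleared 0 line(s) (total 0); column heights now [2 3 0 4 4 4 4], max=4
Drop 4: S rot3 at col 2 lands with bottom-row=4; cleared 0 line(s) (total 0); column heights now [2 3 7 6 4 4 4], max=7

Answer: 2 3 7 6 4 4 4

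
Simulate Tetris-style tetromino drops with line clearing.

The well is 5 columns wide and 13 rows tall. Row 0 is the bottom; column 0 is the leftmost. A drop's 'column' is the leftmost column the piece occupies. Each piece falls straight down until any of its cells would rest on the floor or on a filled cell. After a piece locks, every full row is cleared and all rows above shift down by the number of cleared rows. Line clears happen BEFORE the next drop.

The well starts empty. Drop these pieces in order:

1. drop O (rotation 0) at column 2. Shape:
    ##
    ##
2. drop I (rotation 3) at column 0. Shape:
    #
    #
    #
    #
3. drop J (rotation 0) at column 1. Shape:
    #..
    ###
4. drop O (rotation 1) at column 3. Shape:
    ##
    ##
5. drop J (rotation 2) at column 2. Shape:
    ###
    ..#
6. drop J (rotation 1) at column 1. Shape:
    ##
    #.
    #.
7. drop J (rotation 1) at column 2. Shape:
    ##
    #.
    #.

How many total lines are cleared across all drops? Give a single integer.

Drop 1: O rot0 at col 2 lands with bottom-row=0; cleared 0 line(s) (total 0); column heights now [0 0 2 2 0], max=2
Drop 2: I rot3 at col 0 lands with bottom-row=0; cleared 0 line(s) (total 0); column heights now [4 0 2 2 0], max=4
Drop 3: J rot0 at col 1 lands with bottom-row=2; cleared 0 line(s) (total 0); column heights now [4 4 3 3 0], max=4
Drop 4: O rot1 at col 3 lands with bottom-row=3; cleared 0 line(s) (total 0); column heights now [4 4 3 5 5], max=5
Drop 5: J rot2 at col 2 lands with bottom-row=5; cleared 0 line(s) (total 0); column heights now [4 4 7 7 7], max=7
Drop 6: J rot1 at col 1 lands with bottom-row=5; cleared 0 line(s) (total 0); column heights now [4 8 8 7 7], max=8
Drop 7: J rot1 at col 2 lands with bottom-row=8; cleared 0 line(s) (total 0); column heights now [4 8 11 11 7], max=11

Answer: 0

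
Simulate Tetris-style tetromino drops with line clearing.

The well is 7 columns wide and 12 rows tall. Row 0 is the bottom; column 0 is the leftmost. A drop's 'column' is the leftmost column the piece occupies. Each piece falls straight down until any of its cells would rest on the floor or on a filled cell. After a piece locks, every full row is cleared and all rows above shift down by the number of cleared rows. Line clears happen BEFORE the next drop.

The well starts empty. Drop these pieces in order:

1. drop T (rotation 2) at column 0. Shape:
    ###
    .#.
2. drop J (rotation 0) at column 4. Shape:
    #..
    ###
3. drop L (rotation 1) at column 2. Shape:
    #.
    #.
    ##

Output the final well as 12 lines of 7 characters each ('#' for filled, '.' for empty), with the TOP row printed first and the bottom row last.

Drop 1: T rot2 at col 0 lands with bottom-row=0; cleared 0 line(s) (total 0); column heights now [2 2 2 0 0 0 0], max=2
Drop 2: J rot0 at col 4 lands with bottom-row=0; cleared 0 line(s) (total 0); column heights now [2 2 2 0 2 1 1], max=2
Drop 3: L rot1 at col 2 lands with bottom-row=2; cleared 0 line(s) (total 0); column heights now [2 2 5 3 2 1 1], max=5

Answer: .......
.......
.......
.......
.......
.......
.......
..#....
..#....
..##...
###.#..
.#..###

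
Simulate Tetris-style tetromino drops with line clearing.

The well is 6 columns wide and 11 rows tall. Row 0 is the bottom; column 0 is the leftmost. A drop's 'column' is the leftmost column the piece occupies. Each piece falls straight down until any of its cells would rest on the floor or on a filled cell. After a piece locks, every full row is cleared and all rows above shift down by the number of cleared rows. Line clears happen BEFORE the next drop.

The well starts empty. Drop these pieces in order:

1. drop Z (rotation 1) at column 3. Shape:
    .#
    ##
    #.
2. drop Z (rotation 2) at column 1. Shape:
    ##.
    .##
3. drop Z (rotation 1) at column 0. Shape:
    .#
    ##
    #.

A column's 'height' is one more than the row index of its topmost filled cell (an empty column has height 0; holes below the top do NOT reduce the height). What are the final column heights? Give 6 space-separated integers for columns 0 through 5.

Drop 1: Z rot1 at col 3 lands with bottom-row=0; cleared 0 line(s) (total 0); column heights now [0 0 0 2 3 0], max=3
Drop 2: Z rot2 at col 1 lands with bottom-row=2; cleared 0 line(s) (total 0); column heights now [0 4 4 3 3 0], max=4
Drop 3: Z rot1 at col 0 lands with bottom-row=3; cleared 0 line(s) (total 0); column heights now [5 6 4 3 3 0], max=6

Answer: 5 6 4 3 3 0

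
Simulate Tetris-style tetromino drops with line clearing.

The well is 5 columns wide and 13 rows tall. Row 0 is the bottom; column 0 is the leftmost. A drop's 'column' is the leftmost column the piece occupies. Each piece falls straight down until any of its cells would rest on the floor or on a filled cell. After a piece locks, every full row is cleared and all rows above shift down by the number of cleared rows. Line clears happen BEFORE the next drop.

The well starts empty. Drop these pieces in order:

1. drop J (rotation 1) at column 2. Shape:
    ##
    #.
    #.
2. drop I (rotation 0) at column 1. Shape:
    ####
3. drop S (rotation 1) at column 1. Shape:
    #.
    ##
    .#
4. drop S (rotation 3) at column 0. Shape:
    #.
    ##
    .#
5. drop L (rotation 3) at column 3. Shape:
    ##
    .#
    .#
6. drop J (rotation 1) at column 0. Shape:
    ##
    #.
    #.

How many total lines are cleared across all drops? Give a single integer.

Drop 1: J rot1 at col 2 lands with bottom-row=0; cleared 0 line(s) (total 0); column heights now [0 0 3 3 0], max=3
Drop 2: I rot0 at col 1 lands with bottom-row=3; cleared 0 line(s) (total 0); column heights now [0 4 4 4 4], max=4
Drop 3: S rot1 at col 1 lands with bottom-row=4; cleared 0 line(s) (total 0); column heights now [0 7 6 4 4], max=7
Drop 4: S rot3 at col 0 lands with bottom-row=7; cleared 0 line(s) (total 0); column heights now [10 9 6 4 4], max=10
Drop 5: L rot3 at col 3 lands with bottom-row=4; cleared 0 line(s) (total 0); column heights now [10 9 6 7 7], max=10
Drop 6: J rot1 at col 0 lands with bottom-row=10; cleared 0 line(s) (total 0); column heights now [13 13 6 7 7], max=13

Answer: 0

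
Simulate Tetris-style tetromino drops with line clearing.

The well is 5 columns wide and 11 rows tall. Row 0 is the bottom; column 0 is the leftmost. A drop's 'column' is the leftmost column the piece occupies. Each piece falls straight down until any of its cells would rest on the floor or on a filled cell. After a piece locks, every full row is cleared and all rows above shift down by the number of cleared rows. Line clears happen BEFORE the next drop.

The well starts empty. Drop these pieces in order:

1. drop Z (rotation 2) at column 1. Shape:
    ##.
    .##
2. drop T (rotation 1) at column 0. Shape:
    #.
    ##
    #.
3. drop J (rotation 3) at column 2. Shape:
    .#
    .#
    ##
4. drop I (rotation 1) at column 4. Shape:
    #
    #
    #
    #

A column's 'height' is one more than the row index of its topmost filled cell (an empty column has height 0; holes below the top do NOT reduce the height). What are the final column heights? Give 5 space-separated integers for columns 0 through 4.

Drop 1: Z rot2 at col 1 lands with bottom-row=0; cleared 0 line(s) (total 0); column heights now [0 2 2 1 0], max=2
Drop 2: T rot1 at col 0 lands with bottom-row=1; cleared 0 line(s) (total 0); column heights now [4 3 2 1 0], max=4
Drop 3: J rot3 at col 2 lands with bottom-row=2; cleared 0 line(s) (total 0); column heights now [4 3 3 5 0], max=5
Drop 4: I rot1 at col 4 lands with bottom-row=0; cleared 1 line(s) (total 1); column heights now [3 2 2 4 3], max=4

Answer: 3 2 2 4 3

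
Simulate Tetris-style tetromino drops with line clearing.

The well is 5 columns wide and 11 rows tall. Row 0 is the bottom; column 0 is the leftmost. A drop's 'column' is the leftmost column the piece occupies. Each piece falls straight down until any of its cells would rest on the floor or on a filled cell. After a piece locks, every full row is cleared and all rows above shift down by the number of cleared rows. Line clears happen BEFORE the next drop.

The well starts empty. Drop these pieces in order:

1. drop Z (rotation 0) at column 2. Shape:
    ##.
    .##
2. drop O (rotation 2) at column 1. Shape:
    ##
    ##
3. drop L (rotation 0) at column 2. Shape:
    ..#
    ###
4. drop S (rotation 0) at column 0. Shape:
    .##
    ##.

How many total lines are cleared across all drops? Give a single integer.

Answer: 1

Derivation:
Drop 1: Z rot0 at col 2 lands with bottom-row=0; cleared 0 line(s) (total 0); column heights now [0 0 2 2 1], max=2
Drop 2: O rot2 at col 1 lands with bottom-row=2; cleared 0 line(s) (total 0); column heights now [0 4 4 2 1], max=4
Drop 3: L rot0 at col 2 lands with bottom-row=4; cleared 0 line(s) (total 0); column heights now [0 4 5 5 6], max=6
Drop 4: S rot0 at col 0 lands with bottom-row=4; cleared 1 line(s) (total 1); column heights now [0 5 5 2 5], max=5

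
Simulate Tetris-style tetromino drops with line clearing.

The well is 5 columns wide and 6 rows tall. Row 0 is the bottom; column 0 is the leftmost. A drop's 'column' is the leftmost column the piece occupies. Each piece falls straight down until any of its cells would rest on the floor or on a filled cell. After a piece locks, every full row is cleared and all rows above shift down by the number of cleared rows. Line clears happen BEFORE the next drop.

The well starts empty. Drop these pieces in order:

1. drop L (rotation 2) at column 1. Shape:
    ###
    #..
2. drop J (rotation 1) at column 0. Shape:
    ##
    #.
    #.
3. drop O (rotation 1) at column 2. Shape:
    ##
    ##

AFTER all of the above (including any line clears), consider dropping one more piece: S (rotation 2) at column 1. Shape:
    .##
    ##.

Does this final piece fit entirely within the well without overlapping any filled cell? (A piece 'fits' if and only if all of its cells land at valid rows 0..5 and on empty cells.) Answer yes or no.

Answer: yes

Derivation:
Drop 1: L rot2 at col 1 lands with bottom-row=0; cleared 0 line(s) (total 0); column heights now [0 2 2 2 0], max=2
Drop 2: J rot1 at col 0 lands with bottom-row=0; cleared 0 line(s) (total 0); column heights now [3 3 2 2 0], max=3
Drop 3: O rot1 at col 2 lands with bottom-row=2; cleared 0 line(s) (total 0); column heights now [3 3 4 4 0], max=4
Test piece S rot2 at col 1 (width 3): heights before test = [3 3 4 4 0]; fits = True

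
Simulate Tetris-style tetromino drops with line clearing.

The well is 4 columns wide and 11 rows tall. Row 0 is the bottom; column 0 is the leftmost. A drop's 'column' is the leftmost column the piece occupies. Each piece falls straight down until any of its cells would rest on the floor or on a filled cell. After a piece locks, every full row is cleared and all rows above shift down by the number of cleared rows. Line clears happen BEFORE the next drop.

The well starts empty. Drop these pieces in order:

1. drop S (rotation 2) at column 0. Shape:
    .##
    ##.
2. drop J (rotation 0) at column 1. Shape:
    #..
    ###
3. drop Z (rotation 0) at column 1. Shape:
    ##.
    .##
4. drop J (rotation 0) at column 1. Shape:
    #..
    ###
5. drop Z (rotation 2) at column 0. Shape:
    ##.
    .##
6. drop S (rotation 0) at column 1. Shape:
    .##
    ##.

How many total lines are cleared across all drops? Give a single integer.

Drop 1: S rot2 at col 0 lands with bottom-row=0; cleared 0 line(s) (total 0); column heights now [1 2 2 0], max=2
Drop 2: J rot0 at col 1 lands with bottom-row=2; cleared 0 line(s) (total 0); column heights now [1 4 3 3], max=4
Drop 3: Z rot0 at col 1 lands with bottom-row=3; cleared 0 line(s) (total 0); column heights now [1 5 5 4], max=5
Drop 4: J rot0 at col 1 lands with bottom-row=5; cleared 0 line(s) (total 0); column heights now [1 7 6 6], max=7
Drop 5: Z rot2 at col 0 lands with bottom-row=7; cleared 0 line(s) (total 0); column heights now [9 9 8 6], max=9
Drop 6: S rot0 at col 1 lands with bottom-row=9; cleared 0 line(s) (total 0); column heights now [9 10 11 11], max=11

Answer: 0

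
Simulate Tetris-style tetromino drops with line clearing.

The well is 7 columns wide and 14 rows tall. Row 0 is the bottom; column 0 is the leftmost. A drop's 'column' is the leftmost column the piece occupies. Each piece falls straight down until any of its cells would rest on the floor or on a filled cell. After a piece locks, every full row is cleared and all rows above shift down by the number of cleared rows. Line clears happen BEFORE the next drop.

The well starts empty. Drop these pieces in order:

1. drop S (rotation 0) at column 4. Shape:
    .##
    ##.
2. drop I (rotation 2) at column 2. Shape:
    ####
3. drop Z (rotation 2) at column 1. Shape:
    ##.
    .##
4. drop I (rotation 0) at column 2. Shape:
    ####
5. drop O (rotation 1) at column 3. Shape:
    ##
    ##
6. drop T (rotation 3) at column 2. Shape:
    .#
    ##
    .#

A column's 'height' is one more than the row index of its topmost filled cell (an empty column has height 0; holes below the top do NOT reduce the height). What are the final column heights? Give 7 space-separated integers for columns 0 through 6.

Answer: 0 5 10 11 8 6 2

Derivation:
Drop 1: S rot0 at col 4 lands with bottom-row=0; cleared 0 line(s) (total 0); column heights now [0 0 0 0 1 2 2], max=2
Drop 2: I rot2 at col 2 lands with bottom-row=2; cleared 0 line(s) (total 0); column heights now [0 0 3 3 3 3 2], max=3
Drop 3: Z rot2 at col 1 lands with bottom-row=3; cleared 0 line(s) (total 0); column heights now [0 5 5 4 3 3 2], max=5
Drop 4: I rot0 at col 2 lands with bottom-row=5; cleared 0 line(s) (total 0); column heights now [0 5 6 6 6 6 2], max=6
Drop 5: O rot1 at col 3 lands with bottom-row=6; cleared 0 line(s) (total 0); column heights now [0 5 6 8 8 6 2], max=8
Drop 6: T rot3 at col 2 lands with bottom-row=8; cleared 0 line(s) (total 0); column heights now [0 5 10 11 8 6 2], max=11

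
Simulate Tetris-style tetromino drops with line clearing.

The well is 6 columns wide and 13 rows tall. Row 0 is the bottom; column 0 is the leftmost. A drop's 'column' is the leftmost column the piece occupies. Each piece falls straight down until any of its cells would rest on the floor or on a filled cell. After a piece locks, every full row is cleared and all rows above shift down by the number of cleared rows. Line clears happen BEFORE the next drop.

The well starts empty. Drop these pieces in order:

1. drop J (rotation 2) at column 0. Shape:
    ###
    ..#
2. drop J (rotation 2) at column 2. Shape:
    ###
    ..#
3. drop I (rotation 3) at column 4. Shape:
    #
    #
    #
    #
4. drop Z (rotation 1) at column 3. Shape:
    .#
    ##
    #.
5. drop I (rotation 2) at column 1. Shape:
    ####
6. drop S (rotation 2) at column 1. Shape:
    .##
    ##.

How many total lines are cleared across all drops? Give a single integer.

Answer: 0

Derivation:
Drop 1: J rot2 at col 0 lands with bottom-row=0; cleared 0 line(s) (total 0); column heights now [2 2 2 0 0 0], max=2
Drop 2: J rot2 at col 2 lands with bottom-row=1; cleared 0 line(s) (total 0); column heights now [2 2 3 3 3 0], max=3
Drop 3: I rot3 at col 4 lands with bottom-row=3; cleared 0 line(s) (total 0); column heights now [2 2 3 3 7 0], max=7
Drop 4: Z rot1 at col 3 lands with bottom-row=6; cleared 0 line(s) (total 0); column heights now [2 2 3 8 9 0], max=9
Drop 5: I rot2 at col 1 lands with bottom-row=9; cleared 0 line(s) (total 0); column heights now [2 10 10 10 10 0], max=10
Drop 6: S rot2 at col 1 lands with bottom-row=10; cleared 0 line(s) (total 0); column heights now [2 11 12 12 10 0], max=12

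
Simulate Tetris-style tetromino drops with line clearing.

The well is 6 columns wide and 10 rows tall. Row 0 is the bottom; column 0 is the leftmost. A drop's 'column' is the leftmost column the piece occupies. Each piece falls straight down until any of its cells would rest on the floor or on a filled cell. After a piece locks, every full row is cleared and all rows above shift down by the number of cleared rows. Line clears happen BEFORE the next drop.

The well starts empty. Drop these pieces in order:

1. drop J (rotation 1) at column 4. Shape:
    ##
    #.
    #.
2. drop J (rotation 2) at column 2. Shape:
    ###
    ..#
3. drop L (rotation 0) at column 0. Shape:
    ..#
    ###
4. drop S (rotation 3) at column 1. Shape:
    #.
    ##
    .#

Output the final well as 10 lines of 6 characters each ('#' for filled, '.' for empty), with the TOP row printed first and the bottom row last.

Drop 1: J rot1 at col 4 lands with bottom-row=0; cleared 0 line(s) (total 0); column heights now [0 0 0 0 3 3], max=3
Drop 2: J rot2 at col 2 lands with bottom-row=3; cleared 0 line(s) (total 0); column heights now [0 0 5 5 5 3], max=5
Drop 3: L rot0 at col 0 lands with bottom-row=5; cleared 0 line(s) (total 0); column heights now [6 6 7 5 5 3], max=7
Drop 4: S rot3 at col 1 lands with bottom-row=7; cleared 0 line(s) (total 0); column heights now [6 10 9 5 5 3], max=10

Answer: .#....
.##...
..#...
..#...
###...
..###.
....#.
....##
....#.
....#.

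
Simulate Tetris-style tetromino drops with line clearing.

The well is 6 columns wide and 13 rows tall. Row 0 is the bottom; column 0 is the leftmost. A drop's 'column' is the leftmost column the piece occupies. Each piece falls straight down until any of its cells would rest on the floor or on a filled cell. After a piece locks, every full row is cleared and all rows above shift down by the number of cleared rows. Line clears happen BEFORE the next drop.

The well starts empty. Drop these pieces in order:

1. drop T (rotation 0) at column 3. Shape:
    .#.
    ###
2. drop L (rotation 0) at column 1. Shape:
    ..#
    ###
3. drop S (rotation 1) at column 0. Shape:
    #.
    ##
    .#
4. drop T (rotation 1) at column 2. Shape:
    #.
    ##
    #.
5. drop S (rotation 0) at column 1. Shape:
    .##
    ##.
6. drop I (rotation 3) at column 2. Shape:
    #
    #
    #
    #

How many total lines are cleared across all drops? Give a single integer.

Drop 1: T rot0 at col 3 lands with bottom-row=0; cleared 0 line(s) (total 0); column heights now [0 0 0 1 2 1], max=2
Drop 2: L rot0 at col 1 lands with bottom-row=1; cleared 0 line(s) (total 0); column heights now [0 2 2 3 2 1], max=3
Drop 3: S rot1 at col 0 lands with bottom-row=2; cleared 0 line(s) (total 0); column heights now [5 4 2 3 2 1], max=5
Drop 4: T rot1 at col 2 lands with bottom-row=2; cleared 0 line(s) (total 0); column heights now [5 4 5 4 2 1], max=5
Drop 5: S rot0 at col 1 lands with bottom-row=5; cleared 0 line(s) (total 0); column heights now [5 6 7 7 2 1], max=7
Drop 6: I rot3 at col 2 lands with bottom-row=7; cleared 0 line(s) (total 0); column heights now [5 6 11 7 2 1], max=11

Answer: 0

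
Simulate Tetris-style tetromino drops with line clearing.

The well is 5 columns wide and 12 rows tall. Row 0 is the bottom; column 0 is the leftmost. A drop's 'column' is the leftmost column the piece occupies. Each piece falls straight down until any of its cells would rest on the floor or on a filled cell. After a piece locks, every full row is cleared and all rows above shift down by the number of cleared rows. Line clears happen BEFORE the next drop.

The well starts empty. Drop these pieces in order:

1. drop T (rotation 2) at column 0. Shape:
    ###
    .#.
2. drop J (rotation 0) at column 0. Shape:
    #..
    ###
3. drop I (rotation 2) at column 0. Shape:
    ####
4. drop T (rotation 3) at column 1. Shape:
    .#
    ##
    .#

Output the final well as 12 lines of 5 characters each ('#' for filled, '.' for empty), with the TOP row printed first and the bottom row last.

Drop 1: T rot2 at col 0 lands with bottom-row=0; cleared 0 line(s) (total 0); column heights now [2 2 2 0 0], max=2
Drop 2: J rot0 at col 0 lands with bottom-row=2; cleared 0 line(s) (total 0); column heights now [4 3 3 0 0], max=4
Drop 3: I rot2 at col 0 lands with bottom-row=4; cleared 0 line(s) (total 0); column heights now [5 5 5 5 0], max=5
Drop 4: T rot3 at col 1 lands with bottom-row=5; cleared 0 line(s) (total 0); column heights now [5 7 8 5 0], max=8

Answer: .....
.....
.....
.....
..#..
.##..
..#..
####.
#....
###..
###..
.#...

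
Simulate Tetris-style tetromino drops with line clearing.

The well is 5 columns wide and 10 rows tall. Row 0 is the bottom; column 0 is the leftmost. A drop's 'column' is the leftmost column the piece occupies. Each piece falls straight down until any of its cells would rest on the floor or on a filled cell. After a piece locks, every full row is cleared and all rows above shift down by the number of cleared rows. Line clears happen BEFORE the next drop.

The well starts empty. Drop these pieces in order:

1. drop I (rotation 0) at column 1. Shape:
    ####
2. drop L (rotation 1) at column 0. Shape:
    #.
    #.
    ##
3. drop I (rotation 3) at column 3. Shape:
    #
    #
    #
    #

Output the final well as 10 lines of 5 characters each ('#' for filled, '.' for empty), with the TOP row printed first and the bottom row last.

Answer: .....
.....
.....
.....
.....
...#.
#..#.
#..#.
##.#.
.####

Derivation:
Drop 1: I rot0 at col 1 lands with bottom-row=0; cleared 0 line(s) (total 0); column heights now [0 1 1 1 1], max=1
Drop 2: L rot1 at col 0 lands with bottom-row=1; cleared 0 line(s) (total 0); column heights now [4 2 1 1 1], max=4
Drop 3: I rot3 at col 3 lands with bottom-row=1; cleared 0 line(s) (total 0); column heights now [4 2 1 5 1], max=5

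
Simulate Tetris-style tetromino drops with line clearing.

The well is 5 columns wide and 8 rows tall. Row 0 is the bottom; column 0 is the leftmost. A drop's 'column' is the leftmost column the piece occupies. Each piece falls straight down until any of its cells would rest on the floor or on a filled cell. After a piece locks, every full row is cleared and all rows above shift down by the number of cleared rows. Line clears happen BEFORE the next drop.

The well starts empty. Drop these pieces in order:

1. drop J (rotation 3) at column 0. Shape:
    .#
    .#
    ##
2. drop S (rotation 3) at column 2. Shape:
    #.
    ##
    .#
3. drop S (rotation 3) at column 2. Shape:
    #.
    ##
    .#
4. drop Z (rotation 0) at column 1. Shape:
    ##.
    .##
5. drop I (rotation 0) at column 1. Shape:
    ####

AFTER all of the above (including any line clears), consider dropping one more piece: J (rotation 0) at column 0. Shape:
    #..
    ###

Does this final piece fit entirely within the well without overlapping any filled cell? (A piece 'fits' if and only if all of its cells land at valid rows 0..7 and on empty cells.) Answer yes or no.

Drop 1: J rot3 at col 0 lands with bottom-row=0; cleared 0 line(s) (total 0); column heights now [1 3 0 0 0], max=3
Drop 2: S rot3 at col 2 lands with bottom-row=0; cleared 0 line(s) (total 0); column heights now [1 3 3 2 0], max=3
Drop 3: S rot3 at col 2 lands with bottom-row=2; cleared 0 line(s) (total 0); column heights now [1 3 5 4 0], max=5
Drop 4: Z rot0 at col 1 lands with bottom-row=5; cleared 0 line(s) (total 0); column heights now [1 7 7 6 0], max=7
Drop 5: I rot0 at col 1 lands with bottom-row=7; cleared 0 line(s) (total 0); column heights now [1 8 8 8 8], max=8
Test piece J rot0 at col 0 (width 3): heights before test = [1 8 8 8 8]; fits = False

Answer: no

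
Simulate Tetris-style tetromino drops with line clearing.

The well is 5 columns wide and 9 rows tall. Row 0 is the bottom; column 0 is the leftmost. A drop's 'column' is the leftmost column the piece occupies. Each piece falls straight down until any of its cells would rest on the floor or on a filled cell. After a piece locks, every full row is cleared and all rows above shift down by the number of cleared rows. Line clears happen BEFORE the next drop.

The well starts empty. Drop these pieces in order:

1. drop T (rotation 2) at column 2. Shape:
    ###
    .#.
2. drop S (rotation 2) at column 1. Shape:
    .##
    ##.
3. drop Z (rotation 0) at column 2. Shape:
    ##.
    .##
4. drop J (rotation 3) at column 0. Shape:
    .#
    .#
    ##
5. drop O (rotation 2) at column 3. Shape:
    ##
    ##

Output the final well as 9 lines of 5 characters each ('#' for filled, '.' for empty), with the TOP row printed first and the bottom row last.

Drop 1: T rot2 at col 2 lands with bottom-row=0; cleared 0 line(s) (total 0); column heights now [0 0 2 2 2], max=2
Drop 2: S rot2 at col 1 lands with bottom-row=2; cleared 0 line(s) (total 0); column heights now [0 3 4 4 2], max=4
Drop 3: Z rot0 at col 2 lands with bottom-row=4; cleared 0 line(s) (total 0); column heights now [0 3 6 6 5], max=6
Drop 4: J rot3 at col 0 lands with bottom-row=3; cleared 0 line(s) (total 0); column heights now [4 6 6 6 5], max=6
Drop 5: O rot2 at col 3 lands with bottom-row=6; cleared 0 line(s) (total 0); column heights now [4 6 6 8 8], max=8

Answer: .....
...##
...##
.###.
.#.##
####.
.##..
..###
...#.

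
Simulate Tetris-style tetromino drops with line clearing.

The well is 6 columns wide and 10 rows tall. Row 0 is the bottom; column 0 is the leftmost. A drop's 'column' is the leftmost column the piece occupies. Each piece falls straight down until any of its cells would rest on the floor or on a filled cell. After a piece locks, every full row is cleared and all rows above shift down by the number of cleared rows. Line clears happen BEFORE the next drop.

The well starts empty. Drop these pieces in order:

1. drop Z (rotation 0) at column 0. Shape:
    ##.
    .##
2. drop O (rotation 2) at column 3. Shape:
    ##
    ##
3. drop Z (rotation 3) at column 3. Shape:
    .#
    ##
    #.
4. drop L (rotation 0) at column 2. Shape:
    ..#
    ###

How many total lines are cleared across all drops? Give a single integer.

Answer: 0

Derivation:
Drop 1: Z rot0 at col 0 lands with bottom-row=0; cleared 0 line(s) (total 0); column heights now [2 2 1 0 0 0], max=2
Drop 2: O rot2 at col 3 lands with bottom-row=0; cleared 0 line(s) (total 0); column heights now [2 2 1 2 2 0], max=2
Drop 3: Z rot3 at col 3 lands with bottom-row=2; cleared 0 line(s) (total 0); column heights now [2 2 1 4 5 0], max=5
Drop 4: L rot0 at col 2 lands with bottom-row=5; cleared 0 line(s) (total 0); column heights now [2 2 6 6 7 0], max=7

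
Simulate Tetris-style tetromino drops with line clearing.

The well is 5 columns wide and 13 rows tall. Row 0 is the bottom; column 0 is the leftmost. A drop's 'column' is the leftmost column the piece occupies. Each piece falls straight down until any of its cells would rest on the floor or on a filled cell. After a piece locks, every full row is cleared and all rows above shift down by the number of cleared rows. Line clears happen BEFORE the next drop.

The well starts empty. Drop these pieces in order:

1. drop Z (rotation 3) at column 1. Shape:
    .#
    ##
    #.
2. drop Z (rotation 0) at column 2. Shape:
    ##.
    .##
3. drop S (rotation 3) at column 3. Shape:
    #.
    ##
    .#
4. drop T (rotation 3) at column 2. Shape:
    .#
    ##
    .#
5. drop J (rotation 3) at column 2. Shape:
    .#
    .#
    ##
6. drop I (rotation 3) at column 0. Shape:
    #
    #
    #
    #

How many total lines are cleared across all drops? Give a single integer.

Answer: 0

Derivation:
Drop 1: Z rot3 at col 1 lands with bottom-row=0; cleared 0 line(s) (total 0); column heights now [0 2 3 0 0], max=3
Drop 2: Z rot0 at col 2 lands with bottom-row=2; cleared 0 line(s) (total 0); column heights now [0 2 4 4 3], max=4
Drop 3: S rot3 at col 3 lands with bottom-row=3; cleared 0 line(s) (total 0); column heights now [0 2 4 6 5], max=6
Drop 4: T rot3 at col 2 lands with bottom-row=6; cleared 0 line(s) (total 0); column heights now [0 2 8 9 5], max=9
Drop 5: J rot3 at col 2 lands with bottom-row=9; cleared 0 line(s) (total 0); column heights now [0 2 10 12 5], max=12
Drop 6: I rot3 at col 0 lands with bottom-row=0; cleared 0 line(s) (total 0); column heights now [4 2 10 12 5], max=12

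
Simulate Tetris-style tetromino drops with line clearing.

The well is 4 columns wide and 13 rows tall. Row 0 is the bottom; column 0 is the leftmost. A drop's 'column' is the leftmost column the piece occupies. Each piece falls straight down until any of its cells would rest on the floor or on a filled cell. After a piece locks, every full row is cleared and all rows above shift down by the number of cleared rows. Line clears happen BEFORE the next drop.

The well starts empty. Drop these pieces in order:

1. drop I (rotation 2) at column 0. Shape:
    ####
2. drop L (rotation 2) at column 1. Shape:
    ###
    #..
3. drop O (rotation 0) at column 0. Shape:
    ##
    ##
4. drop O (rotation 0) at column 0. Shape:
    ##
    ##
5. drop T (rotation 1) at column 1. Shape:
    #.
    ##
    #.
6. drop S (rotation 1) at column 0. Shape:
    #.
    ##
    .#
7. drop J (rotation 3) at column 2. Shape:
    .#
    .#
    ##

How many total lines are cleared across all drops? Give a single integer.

Answer: 1

Derivation:
Drop 1: I rot2 at col 0 lands with bottom-row=0; cleared 1 line(s) (total 1); column heights now [0 0 0 0], max=0
Drop 2: L rot2 at col 1 lands with bottom-row=0; cleared 0 line(s) (total 1); column heights now [0 2 2 2], max=2
Drop 3: O rot0 at col 0 lands with bottom-row=2; cleared 0 line(s) (total 1); column heights now [4 4 2 2], max=4
Drop 4: O rot0 at col 0 lands with bottom-row=4; cleared 0 line(s) (total 1); column heights now [6 6 2 2], max=6
Drop 5: T rot1 at col 1 lands with bottom-row=6; cleared 0 line(s) (total 1); column heights now [6 9 8 2], max=9
Drop 6: S rot1 at col 0 lands with bottom-row=9; cleared 0 line(s) (total 1); column heights now [12 11 8 2], max=12
Drop 7: J rot3 at col 2 lands with bottom-row=8; cleared 0 line(s) (total 1); column heights now [12 11 9 11], max=12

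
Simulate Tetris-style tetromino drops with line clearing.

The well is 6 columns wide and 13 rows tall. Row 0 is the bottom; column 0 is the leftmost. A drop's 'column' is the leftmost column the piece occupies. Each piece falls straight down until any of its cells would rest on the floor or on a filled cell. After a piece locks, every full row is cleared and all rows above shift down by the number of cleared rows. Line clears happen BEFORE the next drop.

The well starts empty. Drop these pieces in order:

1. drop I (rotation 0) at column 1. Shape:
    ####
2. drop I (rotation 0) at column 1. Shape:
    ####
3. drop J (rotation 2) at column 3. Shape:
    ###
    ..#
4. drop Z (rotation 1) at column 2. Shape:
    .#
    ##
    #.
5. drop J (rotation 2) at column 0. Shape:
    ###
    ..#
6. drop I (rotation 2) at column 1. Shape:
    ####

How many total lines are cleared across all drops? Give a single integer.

Answer: 0

Derivation:
Drop 1: I rot0 at col 1 lands with bottom-row=0; cleared 0 line(s) (total 0); column heights now [0 1 1 1 1 0], max=1
Drop 2: I rot0 at col 1 lands with bottom-row=1; cleared 0 line(s) (total 0); column heights now [0 2 2 2 2 0], max=2
Drop 3: J rot2 at col 3 lands with bottom-row=1; cleared 0 line(s) (total 0); column heights now [0 2 2 3 3 3], max=3
Drop 4: Z rot1 at col 2 lands with bottom-row=2; cleared 0 line(s) (total 0); column heights now [0 2 4 5 3 3], max=5
Drop 5: J rot2 at col 0 lands with bottom-row=4; cleared 0 line(s) (total 0); column heights now [6 6 6 5 3 3], max=6
Drop 6: I rot2 at col 1 lands with bottom-row=6; cleared 0 line(s) (total 0); column heights now [6 7 7 7 7 3], max=7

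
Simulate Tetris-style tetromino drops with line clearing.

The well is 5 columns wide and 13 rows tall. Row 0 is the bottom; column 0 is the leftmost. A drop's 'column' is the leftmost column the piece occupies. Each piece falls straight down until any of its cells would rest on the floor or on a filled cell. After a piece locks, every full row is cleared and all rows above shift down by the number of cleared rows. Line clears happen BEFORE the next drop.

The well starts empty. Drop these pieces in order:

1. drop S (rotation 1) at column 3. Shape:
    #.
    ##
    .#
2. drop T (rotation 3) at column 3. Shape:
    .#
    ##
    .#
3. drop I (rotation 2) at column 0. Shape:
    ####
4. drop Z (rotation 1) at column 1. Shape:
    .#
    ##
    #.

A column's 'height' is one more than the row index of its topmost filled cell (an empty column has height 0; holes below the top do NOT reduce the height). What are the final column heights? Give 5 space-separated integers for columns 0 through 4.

Answer: 0 2 3 4 4

Derivation:
Drop 1: S rot1 at col 3 lands with bottom-row=0; cleared 0 line(s) (total 0); column heights now [0 0 0 3 2], max=3
Drop 2: T rot3 at col 3 lands with bottom-row=2; cleared 0 line(s) (total 0); column heights now [0 0 0 4 5], max=5
Drop 3: I rot2 at col 0 lands with bottom-row=4; cleared 1 line(s) (total 1); column heights now [0 0 0 4 4], max=4
Drop 4: Z rot1 at col 1 lands with bottom-row=0; cleared 0 line(s) (total 1); column heights now [0 2 3 4 4], max=4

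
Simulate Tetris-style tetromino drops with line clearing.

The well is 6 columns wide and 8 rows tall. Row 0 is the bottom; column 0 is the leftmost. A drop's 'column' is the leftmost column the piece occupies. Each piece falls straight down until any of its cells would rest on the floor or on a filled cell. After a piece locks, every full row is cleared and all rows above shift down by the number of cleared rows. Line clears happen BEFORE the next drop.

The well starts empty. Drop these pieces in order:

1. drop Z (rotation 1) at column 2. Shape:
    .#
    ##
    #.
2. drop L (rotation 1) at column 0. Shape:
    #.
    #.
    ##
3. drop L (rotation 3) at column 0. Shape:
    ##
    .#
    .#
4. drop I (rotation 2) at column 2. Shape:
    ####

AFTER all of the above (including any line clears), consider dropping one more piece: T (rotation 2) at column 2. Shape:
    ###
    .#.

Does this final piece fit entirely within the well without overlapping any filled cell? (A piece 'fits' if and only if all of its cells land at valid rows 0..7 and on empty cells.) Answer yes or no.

Answer: yes

Derivation:
Drop 1: Z rot1 at col 2 lands with bottom-row=0; cleared 0 line(s) (total 0); column heights now [0 0 2 3 0 0], max=3
Drop 2: L rot1 at col 0 lands with bottom-row=0; cleared 0 line(s) (total 0); column heights now [3 1 2 3 0 0], max=3
Drop 3: L rot3 at col 0 lands with bottom-row=1; cleared 0 line(s) (total 0); column heights now [4 4 2 3 0 0], max=4
Drop 4: I rot2 at col 2 lands with bottom-row=3; cleared 1 line(s) (total 1); column heights now [3 3 2 3 0 0], max=3
Test piece T rot2 at col 2 (width 3): heights before test = [3 3 2 3 0 0]; fits = True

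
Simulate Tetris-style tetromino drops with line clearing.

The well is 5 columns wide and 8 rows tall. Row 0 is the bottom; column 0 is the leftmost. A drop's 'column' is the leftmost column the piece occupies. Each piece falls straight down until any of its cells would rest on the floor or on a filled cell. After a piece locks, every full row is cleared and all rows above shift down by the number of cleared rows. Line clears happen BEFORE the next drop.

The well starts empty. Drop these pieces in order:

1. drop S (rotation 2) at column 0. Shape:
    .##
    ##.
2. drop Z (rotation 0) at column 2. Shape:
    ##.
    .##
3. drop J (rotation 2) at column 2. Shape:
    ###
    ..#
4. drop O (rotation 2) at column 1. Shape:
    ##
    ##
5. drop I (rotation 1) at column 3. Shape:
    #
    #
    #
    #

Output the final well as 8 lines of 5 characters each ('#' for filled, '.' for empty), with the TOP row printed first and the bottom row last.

Drop 1: S rot2 at col 0 lands with bottom-row=0; cleared 0 line(s) (total 0); column heights now [1 2 2 0 0], max=2
Drop 2: Z rot0 at col 2 lands with bottom-row=1; cleared 0 line(s) (total 0); column heights now [1 2 3 3 2], max=3
Drop 3: J rot2 at col 2 lands with bottom-row=2; cleared 0 line(s) (total 0); column heights now [1 2 4 4 4], max=4
Drop 4: O rot2 at col 1 lands with bottom-row=4; cleared 0 line(s) (total 0); column heights now [1 6 6 4 4], max=6
Drop 5: I rot1 at col 3 lands with bottom-row=4; cleared 0 line(s) (total 0); column heights now [1 6 6 8 4], max=8

Answer: ...#.
...#.
.###.
.###.
..###
..###
.####
##...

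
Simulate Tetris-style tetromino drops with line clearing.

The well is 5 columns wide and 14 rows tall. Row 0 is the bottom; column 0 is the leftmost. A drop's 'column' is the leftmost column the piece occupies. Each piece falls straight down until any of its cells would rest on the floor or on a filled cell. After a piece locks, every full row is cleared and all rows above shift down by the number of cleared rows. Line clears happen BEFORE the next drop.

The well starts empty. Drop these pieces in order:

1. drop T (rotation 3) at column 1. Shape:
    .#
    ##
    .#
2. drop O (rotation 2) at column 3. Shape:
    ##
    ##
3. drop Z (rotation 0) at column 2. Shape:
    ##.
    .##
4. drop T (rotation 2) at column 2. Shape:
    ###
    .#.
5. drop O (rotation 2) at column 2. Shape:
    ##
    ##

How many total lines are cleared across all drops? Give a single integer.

Answer: 0

Derivation:
Drop 1: T rot3 at col 1 lands with bottom-row=0; cleared 0 line(s) (total 0); column heights now [0 2 3 0 0], max=3
Drop 2: O rot2 at col 3 lands with bottom-row=0; cleared 0 line(s) (total 0); column heights now [0 2 3 2 2], max=3
Drop 3: Z rot0 at col 2 lands with bottom-row=2; cleared 0 line(s) (total 0); column heights now [0 2 4 4 3], max=4
Drop 4: T rot2 at col 2 lands with bottom-row=4; cleared 0 line(s) (total 0); column heights now [0 2 6 6 6], max=6
Drop 5: O rot2 at col 2 lands with bottom-row=6; cleared 0 line(s) (total 0); column heights now [0 2 8 8 6], max=8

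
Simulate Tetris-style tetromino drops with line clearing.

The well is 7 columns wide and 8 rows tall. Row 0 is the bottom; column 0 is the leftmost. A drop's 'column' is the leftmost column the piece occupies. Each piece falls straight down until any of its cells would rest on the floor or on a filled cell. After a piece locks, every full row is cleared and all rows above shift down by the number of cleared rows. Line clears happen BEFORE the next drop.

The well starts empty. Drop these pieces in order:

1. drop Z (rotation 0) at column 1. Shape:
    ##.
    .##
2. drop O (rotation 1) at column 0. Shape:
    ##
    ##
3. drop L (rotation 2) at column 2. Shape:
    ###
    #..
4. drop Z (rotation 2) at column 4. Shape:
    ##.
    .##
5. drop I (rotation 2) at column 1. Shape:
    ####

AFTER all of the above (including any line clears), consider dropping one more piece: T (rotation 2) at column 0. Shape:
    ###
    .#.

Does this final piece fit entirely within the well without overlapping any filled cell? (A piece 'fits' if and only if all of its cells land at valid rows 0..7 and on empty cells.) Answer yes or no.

Answer: yes

Derivation:
Drop 1: Z rot0 at col 1 lands with bottom-row=0; cleared 0 line(s) (total 0); column heights now [0 2 2 1 0 0 0], max=2
Drop 2: O rot1 at col 0 lands with bottom-row=2; cleared 0 line(s) (total 0); column heights now [4 4 2 1 0 0 0], max=4
Drop 3: L rot2 at col 2 lands with bottom-row=2; cleared 0 line(s) (total 0); column heights now [4 4 4 4 4 0 0], max=4
Drop 4: Z rot2 at col 4 lands with bottom-row=3; cleared 1 line(s) (total 1); column heights now [3 3 3 1 4 4 0], max=4
Drop 5: I rot2 at col 1 lands with bottom-row=4; cleared 0 line(s) (total 1); column heights now [3 5 5 5 5 4 0], max=5
Test piece T rot2 at col 0 (width 3): heights before test = [3 5 5 5 5 4 0]; fits = True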